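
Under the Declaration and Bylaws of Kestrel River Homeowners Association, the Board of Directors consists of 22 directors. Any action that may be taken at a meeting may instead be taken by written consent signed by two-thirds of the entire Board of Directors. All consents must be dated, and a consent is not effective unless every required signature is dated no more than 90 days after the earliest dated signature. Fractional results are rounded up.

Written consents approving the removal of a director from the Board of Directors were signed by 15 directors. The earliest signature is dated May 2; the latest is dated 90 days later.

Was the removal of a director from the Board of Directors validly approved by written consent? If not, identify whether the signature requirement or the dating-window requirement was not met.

Signatures required: two-thirds of 22 — 2/3 of 22 = 14.67, rounded up to 15, so 15 needed; 15 signed. Sufficient.
Dating window: the latest signature is 90 days after the earliest; the limit is 90 days. Within the window.

Effective — both the signature and dating-window requirements are satisfied.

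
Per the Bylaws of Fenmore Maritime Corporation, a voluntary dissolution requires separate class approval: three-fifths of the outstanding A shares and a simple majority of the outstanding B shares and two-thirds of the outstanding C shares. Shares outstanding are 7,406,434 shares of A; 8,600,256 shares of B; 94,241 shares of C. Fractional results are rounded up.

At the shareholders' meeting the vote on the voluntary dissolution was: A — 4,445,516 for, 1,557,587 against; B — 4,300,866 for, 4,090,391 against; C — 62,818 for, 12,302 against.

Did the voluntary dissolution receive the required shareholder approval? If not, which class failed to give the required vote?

A: 3/5 of 7406434 = 4443860.40, rounded up to 4443861; 4,443,861 required, 4,445,516 in favor — approved.
B: a majority of 8600256 is 4300129; 4,300,129 required, 4,300,866 in favor — approved.
C: 2/3 of 94241 = 62827.33, rounded up to 62828; 62,828 required, 62,818 in favor — not approved.

Not approved — the C shares did not give the required vote.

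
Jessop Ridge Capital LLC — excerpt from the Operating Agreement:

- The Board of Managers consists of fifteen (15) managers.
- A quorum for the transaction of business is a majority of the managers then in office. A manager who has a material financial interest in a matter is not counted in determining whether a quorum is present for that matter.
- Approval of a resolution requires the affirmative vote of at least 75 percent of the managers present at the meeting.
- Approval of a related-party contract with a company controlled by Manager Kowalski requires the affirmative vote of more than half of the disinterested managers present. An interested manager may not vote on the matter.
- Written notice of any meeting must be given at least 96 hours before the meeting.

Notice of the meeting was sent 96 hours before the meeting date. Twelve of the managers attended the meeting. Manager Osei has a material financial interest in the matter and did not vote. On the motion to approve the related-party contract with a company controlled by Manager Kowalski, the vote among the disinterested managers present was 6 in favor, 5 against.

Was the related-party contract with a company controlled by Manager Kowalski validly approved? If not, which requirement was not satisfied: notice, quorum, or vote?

Valid — all requirements satisfied.

Notice: 96 hours given; 96 required (96 ≥ 96). Satisfied.
Quorum: 12 present, but the 1 interested manager does not count, leaving 11. Quorum is 8. Satisfied.
Vote: the related-party contract with a company controlled by Manager Kowalski requires a majority of the disinterested managers present (12 − 1 = 11). A majority of 11 is 6, so 6 affirmative votes are needed; 6 voted in favor. Satisfied.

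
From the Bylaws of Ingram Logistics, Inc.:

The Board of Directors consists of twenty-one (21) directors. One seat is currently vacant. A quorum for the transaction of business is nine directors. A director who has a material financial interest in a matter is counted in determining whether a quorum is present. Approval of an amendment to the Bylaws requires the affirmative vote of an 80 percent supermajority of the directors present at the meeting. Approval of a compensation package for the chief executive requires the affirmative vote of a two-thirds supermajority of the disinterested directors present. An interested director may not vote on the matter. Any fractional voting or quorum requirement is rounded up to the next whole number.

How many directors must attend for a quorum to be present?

9

The quorum is fixed at 9.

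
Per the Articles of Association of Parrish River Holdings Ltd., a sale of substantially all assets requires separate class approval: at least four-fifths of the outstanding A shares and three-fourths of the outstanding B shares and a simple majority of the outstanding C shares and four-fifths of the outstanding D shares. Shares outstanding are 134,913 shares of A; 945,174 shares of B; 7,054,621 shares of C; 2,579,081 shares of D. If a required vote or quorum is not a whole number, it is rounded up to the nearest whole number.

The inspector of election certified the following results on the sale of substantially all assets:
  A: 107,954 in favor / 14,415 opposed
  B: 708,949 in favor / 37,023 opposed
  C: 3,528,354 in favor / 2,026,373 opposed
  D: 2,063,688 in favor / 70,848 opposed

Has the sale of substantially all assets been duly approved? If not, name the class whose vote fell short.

A: 4/5 of 134913 = 107930.40, rounded up to 107931; 107,931 required, 107,954 in favor — approved.
B: 3/4 of 945174 = 708880.50, rounded up to 708881; 708,881 required, 708,949 in favor — approved.
C: a majority of 7054621 is 3527311; 3,527,311 required, 3,528,354 in favor — approved.
D: 4/5 of 2579081 = 2063264.80, rounded up to 2063265; 2,063,265 required, 2,063,688 in favor — approved.

Approved — every class gave the required vote.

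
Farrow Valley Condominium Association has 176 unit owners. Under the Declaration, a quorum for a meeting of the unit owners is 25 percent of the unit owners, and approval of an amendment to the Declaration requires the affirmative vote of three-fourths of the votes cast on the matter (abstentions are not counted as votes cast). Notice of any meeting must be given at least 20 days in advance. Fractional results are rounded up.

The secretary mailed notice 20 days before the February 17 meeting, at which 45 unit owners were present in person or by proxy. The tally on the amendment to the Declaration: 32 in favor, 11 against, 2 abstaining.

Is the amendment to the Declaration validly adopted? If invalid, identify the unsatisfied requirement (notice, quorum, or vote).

Notice: 20 days given; 20 required. Satisfied.
Quorum: 25% of 176 = 44; 45 present. Satisfied.
Vote: requires three-fourths of the votes cast (45 − 2 abstaining = 43); 3/4 of 43 = 32.25, rounded up to 33, so 33 needed; 32 in favor. Not satisfied.

Invalid — vote requirement not satisfied.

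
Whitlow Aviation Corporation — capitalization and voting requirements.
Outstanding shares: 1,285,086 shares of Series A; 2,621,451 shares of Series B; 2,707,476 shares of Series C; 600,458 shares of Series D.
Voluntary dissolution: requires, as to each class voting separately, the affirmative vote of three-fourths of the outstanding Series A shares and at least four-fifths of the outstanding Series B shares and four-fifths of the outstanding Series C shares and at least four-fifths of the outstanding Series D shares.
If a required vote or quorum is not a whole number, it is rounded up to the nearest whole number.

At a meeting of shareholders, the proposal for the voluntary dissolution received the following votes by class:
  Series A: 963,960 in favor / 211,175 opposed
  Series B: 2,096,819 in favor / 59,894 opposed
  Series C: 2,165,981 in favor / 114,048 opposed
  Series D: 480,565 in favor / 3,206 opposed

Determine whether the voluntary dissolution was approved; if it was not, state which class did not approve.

Series A: 3/4 of 1285086 = 963814.50, rounded up to 963815; 963,815 required, 963,960 in favor — approved.
Series B: 4/5 of 2621451 = 2097160.80, rounded up to 2097161; 2,097,161 required, 2,096,819 in favor — not approved.
Series C: 4/5 of 2707476 = 2165980.80, rounded up to 2165981; 2,165,981 required, 2,165,981 in favor — approved.
Series D: 4/5 of 600458 = 480366.40, rounded up to 480367; 480,367 required, 480,565 in favor — approved.

Not approved — the Series B shares did not give the required vote.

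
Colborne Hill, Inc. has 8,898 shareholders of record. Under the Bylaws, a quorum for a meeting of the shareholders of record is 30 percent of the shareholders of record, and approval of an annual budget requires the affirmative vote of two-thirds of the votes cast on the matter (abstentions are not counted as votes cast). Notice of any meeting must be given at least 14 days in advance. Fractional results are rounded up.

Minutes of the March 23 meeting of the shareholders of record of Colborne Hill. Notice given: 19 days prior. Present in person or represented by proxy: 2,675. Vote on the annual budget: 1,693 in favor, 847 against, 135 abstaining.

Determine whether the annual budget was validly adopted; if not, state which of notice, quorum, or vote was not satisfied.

Invalid — vote requirement not satisfied.

Notice: 19 days given; 14 required. Satisfied.
Quorum: 30% of 8,898 = 2,669.40, rounded up to 2,670; 2,675 present. Satisfied.
Vote: requires two-thirds of the votes cast (2,675 − 135 abstaining = 2,540); 2/3 of 2540 = 1693.33, rounded up to 1694, so 1,694 needed; 1,693 in favor. Not satisfied.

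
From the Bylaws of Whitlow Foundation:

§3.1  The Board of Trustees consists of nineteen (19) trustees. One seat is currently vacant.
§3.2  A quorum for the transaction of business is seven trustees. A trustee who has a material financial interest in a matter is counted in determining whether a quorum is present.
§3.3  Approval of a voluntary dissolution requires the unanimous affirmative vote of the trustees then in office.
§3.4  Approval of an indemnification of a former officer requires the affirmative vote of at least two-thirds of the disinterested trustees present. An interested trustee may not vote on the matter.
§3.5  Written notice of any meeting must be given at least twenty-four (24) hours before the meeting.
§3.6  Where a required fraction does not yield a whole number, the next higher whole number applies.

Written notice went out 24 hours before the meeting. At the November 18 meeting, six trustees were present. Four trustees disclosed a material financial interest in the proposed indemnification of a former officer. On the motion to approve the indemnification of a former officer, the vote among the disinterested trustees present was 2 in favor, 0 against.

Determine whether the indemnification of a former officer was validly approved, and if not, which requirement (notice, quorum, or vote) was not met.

Notice: 24 hours given; 24 required (24 ≥ 24). Satisfied.
Quorum: 6 present (interested trustees count toward quorum); quorum is 7. Not satisfied.
Vote: the indemnification of a former officer requires two-thirds of the disinterested trustees present (6 − 4 = 2). 2/3 of 2 = 1.33, rounded up to 2, so 2 affirmative votes are needed; 2 voted in favor. Satisfied. (Moot — without a quorum no business can be validly transacted.)

Invalid — quorum requirement not satisfied.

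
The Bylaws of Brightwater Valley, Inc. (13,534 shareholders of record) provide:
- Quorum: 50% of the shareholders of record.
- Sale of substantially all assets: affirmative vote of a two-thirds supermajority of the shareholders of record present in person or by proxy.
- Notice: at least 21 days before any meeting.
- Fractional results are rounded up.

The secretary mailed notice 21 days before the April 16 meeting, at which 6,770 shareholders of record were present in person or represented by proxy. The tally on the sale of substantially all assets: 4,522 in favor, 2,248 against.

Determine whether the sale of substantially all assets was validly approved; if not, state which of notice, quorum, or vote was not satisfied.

Valid — all requirements satisfied.

Notice: 21 days given; 21 required. Satisfied.
Quorum: 50% of 13,534 = 6,767; 6,770 present. Satisfied.
Vote: requires two-thirds of those present (6,770); 2/3 of 6770 = 4513.33, rounded up to 4514, so 4,514 needed; 4,522 in favor. Satisfied.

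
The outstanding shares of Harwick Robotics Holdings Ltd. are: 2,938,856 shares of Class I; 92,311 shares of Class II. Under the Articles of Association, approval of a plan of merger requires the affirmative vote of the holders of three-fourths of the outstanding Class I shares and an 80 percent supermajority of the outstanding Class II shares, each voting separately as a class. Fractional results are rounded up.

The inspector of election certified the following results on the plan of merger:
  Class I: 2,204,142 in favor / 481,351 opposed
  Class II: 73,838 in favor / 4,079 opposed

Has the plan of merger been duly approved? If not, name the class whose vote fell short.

Not approved — the Class II shares did not give the required vote.

Class I: 3/4 of 2938856 = 2204142; 2,204,142 required, 2,204,142 in favor — approved.
Class II: 4/5 of 92311 = 73848.80, rounded up to 73849; 73,849 required, 73,838 in favor — not approved.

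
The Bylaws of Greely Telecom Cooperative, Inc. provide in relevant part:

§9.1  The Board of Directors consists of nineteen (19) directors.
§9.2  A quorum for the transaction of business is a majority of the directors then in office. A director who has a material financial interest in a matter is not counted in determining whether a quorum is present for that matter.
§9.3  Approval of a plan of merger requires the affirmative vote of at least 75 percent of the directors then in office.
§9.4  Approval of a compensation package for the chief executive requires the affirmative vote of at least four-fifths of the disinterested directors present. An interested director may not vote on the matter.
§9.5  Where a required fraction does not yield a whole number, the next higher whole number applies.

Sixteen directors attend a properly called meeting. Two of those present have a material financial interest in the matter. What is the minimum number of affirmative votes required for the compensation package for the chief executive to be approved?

12

The compensation package for the chief executive requires four-fifths of the disinterested directors present (16 − 2 = 14).
4/5 of 14 = 11.20, rounded up to 12.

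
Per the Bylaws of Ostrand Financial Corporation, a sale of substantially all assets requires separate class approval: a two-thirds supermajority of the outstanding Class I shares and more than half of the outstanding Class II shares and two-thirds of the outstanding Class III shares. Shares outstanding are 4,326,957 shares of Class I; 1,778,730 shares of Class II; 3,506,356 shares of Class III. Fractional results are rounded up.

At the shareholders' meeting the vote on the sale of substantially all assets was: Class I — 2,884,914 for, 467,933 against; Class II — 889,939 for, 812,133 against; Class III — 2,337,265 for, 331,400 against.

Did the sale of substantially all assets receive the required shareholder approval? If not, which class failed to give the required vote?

Not approved — the Class III shares did not give the required vote.

Class I: 2/3 of 4326957 = 2884638; 2,884,638 required, 2,884,914 in favor — approved.
Class II: a majority of 1778730 is 889366; 889,366 required, 889,939 in favor — approved.
Class III: 2/3 of 3506356 = 2337570.67, rounded up to 2337571; 2,337,571 required, 2,337,265 in favor — not approved.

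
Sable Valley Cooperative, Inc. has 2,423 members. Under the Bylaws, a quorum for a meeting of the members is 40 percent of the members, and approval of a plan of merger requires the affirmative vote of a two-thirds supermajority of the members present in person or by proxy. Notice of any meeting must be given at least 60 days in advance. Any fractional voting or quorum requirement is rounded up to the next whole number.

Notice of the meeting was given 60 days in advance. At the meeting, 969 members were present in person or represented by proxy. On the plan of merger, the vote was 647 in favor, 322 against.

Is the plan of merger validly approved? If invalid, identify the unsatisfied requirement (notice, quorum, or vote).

Notice: 60 days given; 60 required. Satisfied.
Quorum: 40% of 2,423 = 969.20, rounded up to 970; 969 present. Not satisfied.
Vote: requires two-thirds of those present (969); 2/3 of 969 = 646, so 646 needed; 647 in favor. Satisfied.

Invalid — quorum requirement not satisfied.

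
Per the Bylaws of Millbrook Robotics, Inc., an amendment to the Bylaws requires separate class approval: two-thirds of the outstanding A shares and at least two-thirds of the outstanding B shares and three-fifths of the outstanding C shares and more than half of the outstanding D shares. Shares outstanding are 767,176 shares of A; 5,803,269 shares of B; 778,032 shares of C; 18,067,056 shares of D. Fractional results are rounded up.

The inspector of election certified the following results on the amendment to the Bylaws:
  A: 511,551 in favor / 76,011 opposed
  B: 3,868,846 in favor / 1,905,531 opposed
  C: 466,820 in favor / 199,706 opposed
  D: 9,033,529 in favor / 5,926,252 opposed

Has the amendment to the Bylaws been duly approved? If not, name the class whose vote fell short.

A: 2/3 of 767176 = 511450.67, rounded up to 511451; 511,451 required, 511,551 in favor — approved.
B: 2/3 of 5803269 = 3868846; 3,868,846 required, 3,868,846 in favor — approved.
C: 3/5 of 778032 = 466819.20, rounded up to 466820; 466,820 required, 466,820 in favor — approved.
D: a majority of 18067056 is 9033529; 9,033,529 required, 9,033,529 in favor — approved.

Approved — every class gave the required vote.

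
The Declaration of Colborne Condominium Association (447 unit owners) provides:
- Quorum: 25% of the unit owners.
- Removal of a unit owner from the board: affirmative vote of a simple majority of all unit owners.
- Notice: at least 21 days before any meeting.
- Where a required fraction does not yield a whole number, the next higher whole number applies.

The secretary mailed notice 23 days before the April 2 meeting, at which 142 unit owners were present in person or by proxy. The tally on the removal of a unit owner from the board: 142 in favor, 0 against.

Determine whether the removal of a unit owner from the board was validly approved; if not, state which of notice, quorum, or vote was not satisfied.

Notice: 23 days given; 21 required. Satisfied.
Quorum: 25% of 447 = 111.75, rounded up to 112; 142 present. Satisfied.
Vote: requires a majority of all unit owners (447); a majority of 447 is 224, so 224 needed; 142 in favor. Not satisfied.

Invalid — vote requirement not satisfied.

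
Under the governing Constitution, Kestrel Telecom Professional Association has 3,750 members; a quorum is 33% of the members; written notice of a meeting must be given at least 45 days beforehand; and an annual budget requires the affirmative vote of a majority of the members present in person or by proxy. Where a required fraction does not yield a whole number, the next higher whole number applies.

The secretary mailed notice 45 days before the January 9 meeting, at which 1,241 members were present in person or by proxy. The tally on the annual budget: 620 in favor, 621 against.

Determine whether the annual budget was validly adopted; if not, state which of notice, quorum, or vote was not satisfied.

Invalid — vote requirement not satisfied.

Notice: 45 days given; 45 required. Satisfied.
Quorum: 33% of 3,750 = 1,237.50, rounded up to 1,238; 1,241 present. Satisfied.
Vote: requires a majority of those present (1,241); a majority of 1241 is 621, so 621 needed; 620 in favor. Not satisfied.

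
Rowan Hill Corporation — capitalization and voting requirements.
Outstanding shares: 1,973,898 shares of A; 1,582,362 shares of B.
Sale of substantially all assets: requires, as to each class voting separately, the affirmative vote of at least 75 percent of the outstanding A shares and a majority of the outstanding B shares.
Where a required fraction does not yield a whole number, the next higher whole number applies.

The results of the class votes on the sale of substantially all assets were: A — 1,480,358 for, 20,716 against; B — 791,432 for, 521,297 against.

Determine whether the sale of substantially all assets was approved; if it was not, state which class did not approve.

Not approved — the A shares did not give the required vote.

A: 3/4 of 1973898 = 1480423.50, rounded up to 1480424; 1,480,424 required, 1,480,358 in favor — not approved.
B: a majority of 1582362 is 791182; 791,182 required, 791,432 in favor — approved.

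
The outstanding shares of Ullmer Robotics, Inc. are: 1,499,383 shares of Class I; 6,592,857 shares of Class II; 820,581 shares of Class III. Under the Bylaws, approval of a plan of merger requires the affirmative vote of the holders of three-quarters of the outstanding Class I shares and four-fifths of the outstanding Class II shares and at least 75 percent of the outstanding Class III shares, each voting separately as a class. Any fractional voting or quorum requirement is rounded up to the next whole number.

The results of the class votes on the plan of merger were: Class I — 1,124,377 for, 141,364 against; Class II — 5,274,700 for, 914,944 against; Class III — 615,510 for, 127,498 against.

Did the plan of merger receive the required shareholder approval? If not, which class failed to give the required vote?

Class I: 3/4 of 1499383 = 1124537.25, rounded up to 1124538; 1,124,538 required, 1,124,377 in favor — not approved.
Class II: 4/5 of 6592857 = 5274285.60, rounded up to 5274286; 5,274,286 required, 5,274,700 in favor — approved.
Class III: 3/4 of 820581 = 615435.75, rounded up to 615436; 615,436 required, 615,510 in favor — approved.

Not approved — the Class I shares did not give the required vote.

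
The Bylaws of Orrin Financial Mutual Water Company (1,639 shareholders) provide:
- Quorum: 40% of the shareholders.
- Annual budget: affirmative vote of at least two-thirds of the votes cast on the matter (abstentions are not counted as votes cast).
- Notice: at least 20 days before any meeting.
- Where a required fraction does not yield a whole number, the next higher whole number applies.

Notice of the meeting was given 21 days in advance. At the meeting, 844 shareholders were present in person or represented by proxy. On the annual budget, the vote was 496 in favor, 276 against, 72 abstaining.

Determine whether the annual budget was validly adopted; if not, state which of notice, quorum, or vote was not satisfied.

Invalid — vote requirement not satisfied.

Notice: 21 days given; 20 required. Satisfied.
Quorum: 40% of 1,639 = 655.60, rounded up to 656; 844 present. Satisfied.
Vote: requires two-thirds of the votes cast (844 − 72 abstaining = 772); 2/3 of 772 = 514.67, rounded up to 515, so 515 needed; 496 in favor. Not satisfied.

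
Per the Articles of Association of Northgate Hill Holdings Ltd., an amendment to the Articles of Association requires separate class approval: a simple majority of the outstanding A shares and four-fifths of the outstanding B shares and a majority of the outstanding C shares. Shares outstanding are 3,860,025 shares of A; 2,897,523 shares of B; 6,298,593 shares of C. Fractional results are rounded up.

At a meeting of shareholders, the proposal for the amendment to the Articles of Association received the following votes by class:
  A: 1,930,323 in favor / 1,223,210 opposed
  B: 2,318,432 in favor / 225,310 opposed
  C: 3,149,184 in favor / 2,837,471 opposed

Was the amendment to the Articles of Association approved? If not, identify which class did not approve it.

A: a majority of 3860025 is 1930013; 1,930,013 required, 1,930,323 in favor — approved.
B: 4/5 of 2897523 = 2318018.40, rounded up to 2318019; 2,318,019 required, 2,318,432 in favor — approved.
C: a majority of 6298593 is 3149297; 3,149,297 required, 3,149,184 in favor — not approved.

Not approved — the C shares did not give the required vote.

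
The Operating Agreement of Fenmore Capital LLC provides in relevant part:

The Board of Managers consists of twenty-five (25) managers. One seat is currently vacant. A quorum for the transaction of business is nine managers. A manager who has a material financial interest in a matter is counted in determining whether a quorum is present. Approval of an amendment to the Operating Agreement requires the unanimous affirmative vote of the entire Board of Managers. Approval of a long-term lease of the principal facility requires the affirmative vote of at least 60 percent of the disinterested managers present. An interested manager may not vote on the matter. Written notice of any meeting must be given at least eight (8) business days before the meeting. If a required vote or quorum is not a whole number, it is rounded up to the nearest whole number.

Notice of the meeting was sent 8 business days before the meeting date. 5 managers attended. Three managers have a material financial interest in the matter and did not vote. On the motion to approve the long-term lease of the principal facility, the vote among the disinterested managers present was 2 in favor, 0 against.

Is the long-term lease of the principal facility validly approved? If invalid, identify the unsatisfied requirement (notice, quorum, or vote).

Notice: 8 business days given; 8 required (8 ≥ 8). Satisfied.
Quorum: 5 present (interested managers count toward quorum); quorum is 9. Not satisfied.
Vote: the long-term lease of the principal facility requires three-fifths of the disinterested managers present (5 − 3 = 2). 3/5 of 2 = 1.20, rounded up to 2, so 2 affirmative votes are needed; 2 voted in favor. Satisfied. (Moot — without a quorum no business can be validly transacted.)

Invalid — quorum requirement not satisfied.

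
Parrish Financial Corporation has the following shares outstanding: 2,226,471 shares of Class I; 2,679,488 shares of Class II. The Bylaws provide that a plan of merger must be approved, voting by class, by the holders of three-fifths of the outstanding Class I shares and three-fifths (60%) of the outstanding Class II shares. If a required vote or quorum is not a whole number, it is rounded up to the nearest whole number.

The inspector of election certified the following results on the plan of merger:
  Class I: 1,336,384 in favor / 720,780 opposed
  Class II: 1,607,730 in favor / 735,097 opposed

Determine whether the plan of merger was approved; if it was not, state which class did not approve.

Approved — every class gave the required vote.

Class I: 3/5 of 2226471 = 1335882.60, rounded up to 1335883; 1,335,883 required, 1,336,384 in favor — approved.
Class II: 3/5 of 2679488 = 1607692.80, rounded up to 1607693; 1,607,693 required, 1,607,730 in favor — approved.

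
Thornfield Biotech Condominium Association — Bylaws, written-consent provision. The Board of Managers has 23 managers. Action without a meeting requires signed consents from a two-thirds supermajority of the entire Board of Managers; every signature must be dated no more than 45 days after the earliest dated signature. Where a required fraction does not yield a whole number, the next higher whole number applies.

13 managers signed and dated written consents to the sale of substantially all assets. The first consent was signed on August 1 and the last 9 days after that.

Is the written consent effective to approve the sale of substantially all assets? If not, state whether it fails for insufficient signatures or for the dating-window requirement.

Signatures required: a two-thirds supermajority of 23 — 2/3 of 23 = 15.33, rounded up to 16, so 16 needed; 13 signed. Insufficient.
Dating window: the latest signature is 9 days after the earliest; the limit is 45 days. Within the window.

Not effective — insufficient signatures.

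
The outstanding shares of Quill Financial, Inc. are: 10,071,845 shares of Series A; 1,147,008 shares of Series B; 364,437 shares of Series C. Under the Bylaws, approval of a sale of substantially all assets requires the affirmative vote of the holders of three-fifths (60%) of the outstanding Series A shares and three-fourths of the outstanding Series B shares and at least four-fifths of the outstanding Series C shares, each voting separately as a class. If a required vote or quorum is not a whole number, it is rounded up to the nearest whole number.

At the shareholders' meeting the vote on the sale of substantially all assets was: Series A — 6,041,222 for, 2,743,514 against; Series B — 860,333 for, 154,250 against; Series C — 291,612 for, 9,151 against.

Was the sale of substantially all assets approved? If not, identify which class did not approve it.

Not approved — the Series A shares did not give the required vote.

Series A: 3/5 of 10071845 = 6043107; 6,043,107 required, 6,041,222 in favor — not approved.
Series B: 3/4 of 1147008 = 860256; 860,256 required, 860,333 in favor — approved.
Series C: 4/5 of 364437 = 291549.60, rounded up to 291550; 291,550 required, 291,612 in favor — approved.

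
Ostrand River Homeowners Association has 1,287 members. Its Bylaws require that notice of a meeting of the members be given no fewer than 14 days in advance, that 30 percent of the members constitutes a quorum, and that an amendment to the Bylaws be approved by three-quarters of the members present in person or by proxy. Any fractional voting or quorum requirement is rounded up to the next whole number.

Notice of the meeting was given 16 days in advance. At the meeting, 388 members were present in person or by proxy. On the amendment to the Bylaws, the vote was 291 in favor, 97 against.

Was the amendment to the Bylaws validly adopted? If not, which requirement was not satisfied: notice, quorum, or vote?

Valid — all requirements satisfied.

Notice: 16 days given; 14 required. Satisfied.
Quorum: 30% of 1,287 = 386.10, rounded up to 387; 388 present. Satisfied.
Vote: requires three-fourths of those present (388); 3/4 of 388 = 291, so 291 needed; 291 in favor. Satisfied.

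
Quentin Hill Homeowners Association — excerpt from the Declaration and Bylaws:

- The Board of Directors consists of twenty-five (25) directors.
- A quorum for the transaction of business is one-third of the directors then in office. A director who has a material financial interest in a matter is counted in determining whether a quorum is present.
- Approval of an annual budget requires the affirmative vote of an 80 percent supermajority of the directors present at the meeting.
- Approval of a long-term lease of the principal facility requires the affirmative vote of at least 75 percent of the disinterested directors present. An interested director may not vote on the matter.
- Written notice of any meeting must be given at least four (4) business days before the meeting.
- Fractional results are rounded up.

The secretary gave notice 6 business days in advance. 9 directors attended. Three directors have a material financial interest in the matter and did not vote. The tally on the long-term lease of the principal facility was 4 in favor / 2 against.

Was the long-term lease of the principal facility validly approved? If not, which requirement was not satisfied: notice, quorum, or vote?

Invalid — vote requirement not satisfied.

Notice: 6 business days given; 4 required (6 ≥ 4). Satisfied.
Quorum: 9 present (interested directors count toward quorum); quorum is 9. Satisfied.
Vote: the long-term lease of the principal facility requires three-fourths of the disinterested directors present (9 − 3 = 6). 3/4 of 6 = 4.50, rounded up to 5, so 5 affirmative votes are needed; 4 voted in favor. Not satisfied.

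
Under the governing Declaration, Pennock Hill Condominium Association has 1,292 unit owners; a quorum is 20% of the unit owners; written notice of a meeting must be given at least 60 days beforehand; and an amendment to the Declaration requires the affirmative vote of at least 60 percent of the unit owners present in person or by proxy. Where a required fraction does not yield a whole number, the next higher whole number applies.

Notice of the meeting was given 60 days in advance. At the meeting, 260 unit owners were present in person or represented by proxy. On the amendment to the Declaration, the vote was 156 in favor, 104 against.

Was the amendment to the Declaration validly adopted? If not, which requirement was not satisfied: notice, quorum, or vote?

Notice: 60 days given; 60 required. Satisfied.
Quorum: 20% of 1,292 = 258.40, rounded up to 259; 260 present. Satisfied.
Vote: requires three-fifths of those present (260); 3/5 of 260 = 156, so 156 needed; 156 in favor. Satisfied.

Valid — all requirements satisfied.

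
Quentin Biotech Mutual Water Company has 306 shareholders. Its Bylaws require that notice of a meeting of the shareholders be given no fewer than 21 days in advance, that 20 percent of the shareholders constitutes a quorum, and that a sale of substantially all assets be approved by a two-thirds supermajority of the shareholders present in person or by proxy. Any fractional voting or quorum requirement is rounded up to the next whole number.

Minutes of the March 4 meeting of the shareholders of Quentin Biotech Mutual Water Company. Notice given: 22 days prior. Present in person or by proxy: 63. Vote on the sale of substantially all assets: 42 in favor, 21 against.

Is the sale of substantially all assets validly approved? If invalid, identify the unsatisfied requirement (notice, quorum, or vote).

Valid — all requirements satisfied.

Notice: 22 days given; 21 required. Satisfied.
Quorum: 20% of 306 = 61.20, rounded up to 62; 63 present. Satisfied.
Vote: requires two-thirds of those present (63); 2/3 of 63 = 42, so 42 needed; 42 in favor. Satisfied.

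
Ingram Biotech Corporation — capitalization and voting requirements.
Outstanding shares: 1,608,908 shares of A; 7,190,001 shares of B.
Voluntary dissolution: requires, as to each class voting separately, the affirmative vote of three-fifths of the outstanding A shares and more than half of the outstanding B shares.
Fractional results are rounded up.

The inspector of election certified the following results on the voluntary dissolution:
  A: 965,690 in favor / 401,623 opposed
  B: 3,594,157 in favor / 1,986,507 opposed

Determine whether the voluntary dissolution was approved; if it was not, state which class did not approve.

Not approved — the B shares did not give the required vote.

A: 3/5 of 1608908 = 965344.80, rounded up to 965345; 965,345 required, 965,690 in favor — approved.
B: a majority of 7190001 is 3595001; 3,595,001 required, 3,594,157 in favor — not approved.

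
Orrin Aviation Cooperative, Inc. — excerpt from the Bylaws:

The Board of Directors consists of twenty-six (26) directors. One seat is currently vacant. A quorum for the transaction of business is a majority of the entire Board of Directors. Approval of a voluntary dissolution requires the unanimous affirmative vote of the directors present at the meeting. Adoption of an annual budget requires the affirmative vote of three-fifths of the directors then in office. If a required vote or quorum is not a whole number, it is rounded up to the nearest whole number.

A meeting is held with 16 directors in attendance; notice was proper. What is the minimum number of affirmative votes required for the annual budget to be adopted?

15

The annual budget requires three-fifths of the directors then in office (25).
3/5 of 25 = 15.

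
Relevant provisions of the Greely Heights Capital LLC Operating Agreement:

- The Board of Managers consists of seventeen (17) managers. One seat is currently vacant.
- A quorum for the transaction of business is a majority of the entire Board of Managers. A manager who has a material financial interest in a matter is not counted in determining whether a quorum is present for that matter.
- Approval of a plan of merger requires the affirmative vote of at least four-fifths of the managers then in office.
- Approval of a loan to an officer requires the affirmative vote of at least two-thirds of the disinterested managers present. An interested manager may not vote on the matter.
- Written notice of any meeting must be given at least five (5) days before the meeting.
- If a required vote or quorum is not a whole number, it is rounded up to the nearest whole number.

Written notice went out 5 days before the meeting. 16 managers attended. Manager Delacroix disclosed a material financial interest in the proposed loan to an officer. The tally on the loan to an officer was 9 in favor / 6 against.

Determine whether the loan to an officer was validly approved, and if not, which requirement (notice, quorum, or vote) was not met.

Invalid — vote requirement not satisfied.

Notice: 5 days given; 5 required (5 ≥ 5). Satisfied.
Quorum: 16 present, but the 1 interested manager does not count, leaving 15. Quorum is 9. Satisfied.
Vote: the loan to an officer requires two-thirds of the disinterested managers present (16 − 1 = 15). 2/3 of 15 = 10, so 10 affirmative votes are needed; 9 voted in favor. Not satisfied.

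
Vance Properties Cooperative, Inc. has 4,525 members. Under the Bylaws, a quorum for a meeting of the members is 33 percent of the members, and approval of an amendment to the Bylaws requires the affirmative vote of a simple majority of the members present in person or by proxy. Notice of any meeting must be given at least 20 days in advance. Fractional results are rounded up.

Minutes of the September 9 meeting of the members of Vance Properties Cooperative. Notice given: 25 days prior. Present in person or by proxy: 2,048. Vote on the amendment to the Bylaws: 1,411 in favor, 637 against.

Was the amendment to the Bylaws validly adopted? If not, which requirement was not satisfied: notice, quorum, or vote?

Valid — all requirements satisfied.

Notice: 25 days given; 20 required. Satisfied.
Quorum: 33% of 4,525 = 1,493.25, rounded up to 1,494; 2,048 present. Satisfied.
Vote: requires a majority of those present (2,048); a majority of 2048 is 1025, so 1,025 needed; 1,411 in favor. Satisfied.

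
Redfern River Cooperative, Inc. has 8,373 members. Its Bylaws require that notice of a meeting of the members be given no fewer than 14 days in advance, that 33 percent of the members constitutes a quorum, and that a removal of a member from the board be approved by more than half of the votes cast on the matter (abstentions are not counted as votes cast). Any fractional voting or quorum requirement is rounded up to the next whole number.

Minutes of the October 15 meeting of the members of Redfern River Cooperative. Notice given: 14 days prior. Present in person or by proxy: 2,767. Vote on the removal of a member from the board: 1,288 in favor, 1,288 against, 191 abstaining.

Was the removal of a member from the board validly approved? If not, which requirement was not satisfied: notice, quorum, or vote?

Invalid — vote requirement not satisfied.

Notice: 14 days given; 14 required. Satisfied.
Quorum: 33% of 8,373 = 2,763.09, rounded up to 2,764; 2,767 present. Satisfied.
Vote: requires a majority of the votes cast (2,767 − 191 abstaining = 2,576); a majority of 2576 is 1289, so 1,289 needed; 1,288 in favor. Not satisfied.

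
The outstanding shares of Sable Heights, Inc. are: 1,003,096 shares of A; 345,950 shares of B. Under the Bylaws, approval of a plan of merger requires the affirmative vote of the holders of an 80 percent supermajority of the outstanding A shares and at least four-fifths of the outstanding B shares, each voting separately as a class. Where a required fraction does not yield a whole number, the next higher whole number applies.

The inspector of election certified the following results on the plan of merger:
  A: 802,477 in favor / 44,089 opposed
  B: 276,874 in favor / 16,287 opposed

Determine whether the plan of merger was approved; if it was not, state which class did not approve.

A: 4/5 of 1003096 = 802476.80, rounded up to 802477; 802,477 required, 802,477 in favor — approved.
B: 4/5 of 345950 = 276760; 276,760 required, 276,874 in favor — approved.

Approved — every class gave the required vote.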